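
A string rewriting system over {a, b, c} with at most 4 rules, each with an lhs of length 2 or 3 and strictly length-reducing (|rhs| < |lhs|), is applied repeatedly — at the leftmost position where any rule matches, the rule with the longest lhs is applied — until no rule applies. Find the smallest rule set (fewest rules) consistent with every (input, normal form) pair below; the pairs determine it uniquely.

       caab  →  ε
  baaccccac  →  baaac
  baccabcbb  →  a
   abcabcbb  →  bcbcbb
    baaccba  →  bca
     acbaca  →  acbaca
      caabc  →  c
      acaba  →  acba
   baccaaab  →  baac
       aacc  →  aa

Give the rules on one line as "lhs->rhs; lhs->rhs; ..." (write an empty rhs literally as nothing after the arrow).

  | caab => cc => ε
  | baaccccac => baaccac => baaac
  | baccabcbb => baabcbb => bccbb => bbb => a
  | abcabcbb => bcabcbb => bcbcbb

aab->c; ab->b; bbb->a; cc->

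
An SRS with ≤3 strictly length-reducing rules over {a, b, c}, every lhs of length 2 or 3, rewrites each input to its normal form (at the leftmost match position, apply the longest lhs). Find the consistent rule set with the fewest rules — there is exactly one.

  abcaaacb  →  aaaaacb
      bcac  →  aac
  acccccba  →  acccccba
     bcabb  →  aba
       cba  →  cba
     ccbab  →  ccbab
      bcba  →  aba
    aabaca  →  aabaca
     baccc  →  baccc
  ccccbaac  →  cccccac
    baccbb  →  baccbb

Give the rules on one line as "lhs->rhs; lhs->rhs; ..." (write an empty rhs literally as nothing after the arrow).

  | abcaaacb => aaaaacb
  | bcac => aac
  | acccccba
  | bcabb => aabb => aba

abb->ba; baa->ca; bc->a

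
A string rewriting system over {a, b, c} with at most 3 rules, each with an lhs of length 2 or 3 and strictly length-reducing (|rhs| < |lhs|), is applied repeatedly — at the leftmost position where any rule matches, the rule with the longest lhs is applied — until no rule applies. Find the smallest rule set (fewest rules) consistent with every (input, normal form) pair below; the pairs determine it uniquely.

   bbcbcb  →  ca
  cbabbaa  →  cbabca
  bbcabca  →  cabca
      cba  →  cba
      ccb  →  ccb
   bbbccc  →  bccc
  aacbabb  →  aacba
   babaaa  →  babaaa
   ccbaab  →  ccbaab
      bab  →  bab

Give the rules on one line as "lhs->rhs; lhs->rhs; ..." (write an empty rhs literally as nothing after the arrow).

bb->; bba->bc; bcb->a

  | bbcbcb => cbcb => ca
  | cbabbaa => cbabca
  | bbcabca => cabca
  | cba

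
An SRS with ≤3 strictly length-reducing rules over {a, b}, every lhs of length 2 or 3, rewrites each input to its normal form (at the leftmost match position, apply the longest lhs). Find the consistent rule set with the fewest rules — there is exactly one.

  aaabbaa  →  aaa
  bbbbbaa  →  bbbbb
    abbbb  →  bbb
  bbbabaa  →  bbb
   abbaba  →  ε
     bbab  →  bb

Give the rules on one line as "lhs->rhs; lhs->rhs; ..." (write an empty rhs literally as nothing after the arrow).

ab->; ba->; baa->b

  | aaabbaa => aabaa => aaa
  | bbbbbaa => bbbbb
  | abbbb => bbb
  | bbbabaa => bbbaa => bbb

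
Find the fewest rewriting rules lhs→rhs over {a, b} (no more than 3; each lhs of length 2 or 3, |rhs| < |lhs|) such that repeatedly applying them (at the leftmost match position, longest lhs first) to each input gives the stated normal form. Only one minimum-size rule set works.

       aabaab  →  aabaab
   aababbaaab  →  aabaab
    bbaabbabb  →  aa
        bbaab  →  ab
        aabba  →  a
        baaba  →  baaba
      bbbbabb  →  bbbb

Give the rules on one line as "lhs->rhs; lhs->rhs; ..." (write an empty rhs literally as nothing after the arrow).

  | aabaab
  | aababbaaab => aabaaaab => aabaab
  | bbaabbabb => abbabb => aabb => aa
  | bbaab => ab

aaa->a; abb->a; bba->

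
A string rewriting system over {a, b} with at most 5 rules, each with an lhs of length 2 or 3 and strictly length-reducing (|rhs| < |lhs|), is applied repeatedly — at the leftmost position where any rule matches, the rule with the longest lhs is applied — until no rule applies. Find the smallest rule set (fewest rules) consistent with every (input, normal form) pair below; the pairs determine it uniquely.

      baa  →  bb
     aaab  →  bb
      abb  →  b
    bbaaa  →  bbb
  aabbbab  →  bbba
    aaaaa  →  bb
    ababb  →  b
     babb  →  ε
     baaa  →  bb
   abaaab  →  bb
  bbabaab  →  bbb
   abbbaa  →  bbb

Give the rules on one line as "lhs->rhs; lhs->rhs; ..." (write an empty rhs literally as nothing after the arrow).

aa->b; aaa->b; ab->; bab->a

  | baa => bb
  | aaab => bb
  | abb => b
  | bbaaa => bbb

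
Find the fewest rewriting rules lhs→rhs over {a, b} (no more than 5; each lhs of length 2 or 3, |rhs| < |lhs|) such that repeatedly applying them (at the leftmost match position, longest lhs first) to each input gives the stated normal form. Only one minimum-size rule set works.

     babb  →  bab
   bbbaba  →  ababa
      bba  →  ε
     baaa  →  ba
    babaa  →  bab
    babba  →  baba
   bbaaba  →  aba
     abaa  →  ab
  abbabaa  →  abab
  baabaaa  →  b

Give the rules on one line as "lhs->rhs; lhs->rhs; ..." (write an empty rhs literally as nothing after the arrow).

aa->; aab->a; abb->ab; bb->a

  | babb => bab
  | bbbaba => ababa
  | bba => aa => ε
  | baaa => ba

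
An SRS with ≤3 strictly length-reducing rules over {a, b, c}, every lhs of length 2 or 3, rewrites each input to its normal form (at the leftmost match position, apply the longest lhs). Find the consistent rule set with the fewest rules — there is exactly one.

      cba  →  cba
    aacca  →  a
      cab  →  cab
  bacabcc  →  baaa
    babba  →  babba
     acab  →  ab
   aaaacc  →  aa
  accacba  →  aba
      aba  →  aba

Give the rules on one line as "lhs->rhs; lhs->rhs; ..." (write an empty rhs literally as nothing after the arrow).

ac->; bcc->aa; cac->a

  | cba
  | aacca => aca => a
  | cab
  | bacabcc => babcc => baaa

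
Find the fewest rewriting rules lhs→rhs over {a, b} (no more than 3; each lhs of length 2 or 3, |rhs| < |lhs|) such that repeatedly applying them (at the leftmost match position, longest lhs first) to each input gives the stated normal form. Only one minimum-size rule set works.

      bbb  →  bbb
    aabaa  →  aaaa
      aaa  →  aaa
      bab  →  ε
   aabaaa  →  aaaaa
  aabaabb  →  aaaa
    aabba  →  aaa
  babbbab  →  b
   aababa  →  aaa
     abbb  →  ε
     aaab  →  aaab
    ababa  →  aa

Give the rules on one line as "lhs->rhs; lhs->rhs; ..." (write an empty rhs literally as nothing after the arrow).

  | bbb
  | aabaa => aaaa
  | aaa
  | bab => ε

abb->ba; ba->a; bab->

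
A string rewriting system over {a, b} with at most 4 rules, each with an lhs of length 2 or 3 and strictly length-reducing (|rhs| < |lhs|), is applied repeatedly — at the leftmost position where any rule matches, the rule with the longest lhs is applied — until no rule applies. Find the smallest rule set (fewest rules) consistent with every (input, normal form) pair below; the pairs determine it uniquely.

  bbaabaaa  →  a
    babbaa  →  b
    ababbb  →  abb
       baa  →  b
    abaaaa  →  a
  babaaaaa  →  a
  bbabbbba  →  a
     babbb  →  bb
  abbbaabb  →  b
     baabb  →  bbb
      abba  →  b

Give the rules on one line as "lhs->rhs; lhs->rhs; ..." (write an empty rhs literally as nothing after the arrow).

  | bbaabaaa => baabaaa => aabaaa => bbaaa => baaa => aaa => ba => a
  | babbaa => baa => aa => b
  | ababbb => abb
  | baa => aa => b

aa->b; ba->a; bab->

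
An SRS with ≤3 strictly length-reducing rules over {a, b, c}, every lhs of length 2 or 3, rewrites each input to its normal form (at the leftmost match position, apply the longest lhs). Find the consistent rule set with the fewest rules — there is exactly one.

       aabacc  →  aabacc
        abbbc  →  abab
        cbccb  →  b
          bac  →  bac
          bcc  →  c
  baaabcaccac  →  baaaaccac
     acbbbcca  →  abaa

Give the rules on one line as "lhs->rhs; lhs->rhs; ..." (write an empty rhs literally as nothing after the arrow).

bbc->ab; bc->; cb->b

  | aabacc
  | abbbc => abab
  | cbccb => bccb => cb => b
  | bac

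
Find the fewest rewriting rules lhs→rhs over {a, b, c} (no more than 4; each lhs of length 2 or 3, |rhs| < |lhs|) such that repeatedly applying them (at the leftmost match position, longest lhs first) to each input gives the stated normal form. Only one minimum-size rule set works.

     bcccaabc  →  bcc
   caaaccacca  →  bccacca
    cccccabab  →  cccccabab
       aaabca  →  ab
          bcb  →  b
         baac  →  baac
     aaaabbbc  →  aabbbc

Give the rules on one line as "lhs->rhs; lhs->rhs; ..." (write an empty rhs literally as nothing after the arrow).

aaa->a; bca->b; caa->bc; cb->

  | bcccaabc => bccbcbc => bccbc => bcc
  | caaaccacca => bcaccacca => bccacca
  | cccccabab
  | aaabca => abca => ab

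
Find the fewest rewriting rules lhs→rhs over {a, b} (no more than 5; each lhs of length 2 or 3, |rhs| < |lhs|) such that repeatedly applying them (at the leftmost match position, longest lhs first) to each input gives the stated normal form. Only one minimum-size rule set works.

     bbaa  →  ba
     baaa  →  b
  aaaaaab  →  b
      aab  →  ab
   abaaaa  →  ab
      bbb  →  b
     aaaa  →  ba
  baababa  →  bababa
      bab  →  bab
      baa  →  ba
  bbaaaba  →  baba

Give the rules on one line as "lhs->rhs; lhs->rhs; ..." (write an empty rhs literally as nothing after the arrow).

aa->a; aaa->b; bb->b; bba->b

  | bbaa => ba
  | baaa => bb => b
  | aaaaaab => baaab => bbb => bb => b
  | aab => ab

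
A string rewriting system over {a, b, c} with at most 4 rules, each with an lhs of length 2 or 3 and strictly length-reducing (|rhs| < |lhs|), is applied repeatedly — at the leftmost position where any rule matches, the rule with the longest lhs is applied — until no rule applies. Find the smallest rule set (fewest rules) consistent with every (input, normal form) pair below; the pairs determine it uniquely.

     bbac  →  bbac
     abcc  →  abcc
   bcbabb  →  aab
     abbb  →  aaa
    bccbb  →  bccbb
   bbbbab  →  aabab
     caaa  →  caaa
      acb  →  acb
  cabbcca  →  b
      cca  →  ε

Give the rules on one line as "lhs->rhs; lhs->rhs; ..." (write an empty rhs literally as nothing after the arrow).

  | bbac
  | abcc
  | bcbabb => bbbb => aab
  | abbb => aaa

bbb->aa; cab->; cba->b; cca->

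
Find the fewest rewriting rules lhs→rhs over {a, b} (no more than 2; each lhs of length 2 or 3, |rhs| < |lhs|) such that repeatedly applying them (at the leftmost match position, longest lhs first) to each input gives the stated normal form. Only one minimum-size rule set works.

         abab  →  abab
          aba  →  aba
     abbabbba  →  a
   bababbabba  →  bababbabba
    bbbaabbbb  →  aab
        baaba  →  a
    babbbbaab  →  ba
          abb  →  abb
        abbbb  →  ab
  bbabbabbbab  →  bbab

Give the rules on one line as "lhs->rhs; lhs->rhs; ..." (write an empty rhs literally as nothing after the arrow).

  | abab
  | aba
  | abbabbba => abbaa => abbb => a
  | bababbabba

baa->bb; bbb->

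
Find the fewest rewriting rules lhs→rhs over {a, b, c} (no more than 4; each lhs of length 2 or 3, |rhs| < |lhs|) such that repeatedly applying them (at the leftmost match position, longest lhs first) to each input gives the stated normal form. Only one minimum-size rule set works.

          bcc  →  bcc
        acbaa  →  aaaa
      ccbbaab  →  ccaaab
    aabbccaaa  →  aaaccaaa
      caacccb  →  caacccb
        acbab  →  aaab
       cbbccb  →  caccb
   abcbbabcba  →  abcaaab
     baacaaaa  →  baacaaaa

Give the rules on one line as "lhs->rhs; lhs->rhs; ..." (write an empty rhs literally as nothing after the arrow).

acb->aa; bb->a; cba->bb

  | bcc
  | acbaa => aaaa
  | ccbbaab => ccaaab
  | aabbccaaa => aaaccaaa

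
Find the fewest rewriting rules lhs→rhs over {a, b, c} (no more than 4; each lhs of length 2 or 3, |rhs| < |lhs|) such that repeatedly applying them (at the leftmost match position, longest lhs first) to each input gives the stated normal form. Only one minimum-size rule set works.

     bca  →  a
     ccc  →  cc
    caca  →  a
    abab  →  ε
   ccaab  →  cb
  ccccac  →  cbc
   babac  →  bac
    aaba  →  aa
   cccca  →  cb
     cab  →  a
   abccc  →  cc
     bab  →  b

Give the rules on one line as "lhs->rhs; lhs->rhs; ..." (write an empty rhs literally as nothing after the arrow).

  | bca => bb => a
  | ccc => cc
  | caca => bca => bb => a
  | abab => ab => ε

ab->; bb->a; ca->b; ccc->cc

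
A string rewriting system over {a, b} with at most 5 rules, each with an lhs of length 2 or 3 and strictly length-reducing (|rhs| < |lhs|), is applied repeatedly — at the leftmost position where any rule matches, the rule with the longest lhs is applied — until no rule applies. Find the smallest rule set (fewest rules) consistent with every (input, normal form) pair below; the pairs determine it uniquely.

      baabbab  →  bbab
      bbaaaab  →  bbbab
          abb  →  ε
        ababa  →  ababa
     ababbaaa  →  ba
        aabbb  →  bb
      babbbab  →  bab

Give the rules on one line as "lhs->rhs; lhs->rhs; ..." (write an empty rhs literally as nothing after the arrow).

  | baabbab => bbab
  | bbaaaab => bbbab
  | abb => aa => ε
  | ababa

aa->; aaa->b; aab->; abb->aa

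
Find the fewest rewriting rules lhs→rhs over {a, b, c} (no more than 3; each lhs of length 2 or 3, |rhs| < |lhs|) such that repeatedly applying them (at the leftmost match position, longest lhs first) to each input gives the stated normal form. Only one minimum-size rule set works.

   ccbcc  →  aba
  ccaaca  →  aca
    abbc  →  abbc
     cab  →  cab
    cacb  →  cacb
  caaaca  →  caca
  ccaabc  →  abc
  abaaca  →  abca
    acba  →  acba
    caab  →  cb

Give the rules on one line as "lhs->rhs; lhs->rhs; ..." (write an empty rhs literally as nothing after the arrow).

aa->; cc->a

  | ccbcc => abcc => aba
  | ccaaca => aaaca => aca
  | abbc
  | cab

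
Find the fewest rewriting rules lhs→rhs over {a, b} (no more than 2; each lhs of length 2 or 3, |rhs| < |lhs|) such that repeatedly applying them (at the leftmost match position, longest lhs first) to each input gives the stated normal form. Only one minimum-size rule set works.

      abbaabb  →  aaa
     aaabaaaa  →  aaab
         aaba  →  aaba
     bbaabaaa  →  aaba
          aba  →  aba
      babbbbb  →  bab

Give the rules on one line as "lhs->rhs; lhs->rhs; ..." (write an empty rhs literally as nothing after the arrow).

baa->b; bb->

  | abbaabb => aaabb => aaa
  | aaabaaaa => aaabaa => aaab
  | aaba
  | bbaabaaa => aabaaa => aaba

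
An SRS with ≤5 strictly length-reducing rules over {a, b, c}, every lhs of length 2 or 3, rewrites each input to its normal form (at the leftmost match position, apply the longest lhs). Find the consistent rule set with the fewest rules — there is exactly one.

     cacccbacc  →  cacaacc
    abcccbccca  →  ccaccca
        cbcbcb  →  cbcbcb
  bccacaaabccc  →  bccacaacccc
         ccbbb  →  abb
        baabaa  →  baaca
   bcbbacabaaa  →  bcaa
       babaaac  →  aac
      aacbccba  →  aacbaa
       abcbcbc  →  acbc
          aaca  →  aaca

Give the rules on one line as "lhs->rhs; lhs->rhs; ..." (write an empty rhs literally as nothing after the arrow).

aba->ac; abc->cc; bac->; ccb->a

  | cacccbacc => cacaacc
  | abcccbccca => ccccbccca => ccaccca
  | cbcbcb
  | bccacaaabccc => bccacaacccc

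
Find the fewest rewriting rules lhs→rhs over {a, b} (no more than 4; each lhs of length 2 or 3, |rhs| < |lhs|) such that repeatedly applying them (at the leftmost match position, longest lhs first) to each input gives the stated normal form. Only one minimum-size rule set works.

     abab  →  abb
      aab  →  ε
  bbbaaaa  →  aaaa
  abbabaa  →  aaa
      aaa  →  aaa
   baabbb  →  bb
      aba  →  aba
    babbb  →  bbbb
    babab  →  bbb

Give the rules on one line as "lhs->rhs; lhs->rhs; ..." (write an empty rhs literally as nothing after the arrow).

  | abab => abb
  | aab => ε
  | bbbaaaa => bbaaaa => baaaa => aaaa
  | abbabaa => abbbaa => abbaa => abaa => aaa

aab->; baa->aa; bab->bb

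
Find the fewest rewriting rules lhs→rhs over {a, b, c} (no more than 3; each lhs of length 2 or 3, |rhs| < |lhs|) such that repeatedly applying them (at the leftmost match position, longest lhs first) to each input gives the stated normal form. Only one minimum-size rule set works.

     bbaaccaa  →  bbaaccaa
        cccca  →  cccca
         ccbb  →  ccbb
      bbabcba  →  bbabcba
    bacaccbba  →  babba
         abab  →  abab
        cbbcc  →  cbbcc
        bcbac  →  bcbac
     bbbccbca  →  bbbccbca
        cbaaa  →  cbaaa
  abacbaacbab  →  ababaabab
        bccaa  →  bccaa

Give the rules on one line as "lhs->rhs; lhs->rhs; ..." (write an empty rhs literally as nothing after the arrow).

  | bbaaccaa
  | cccca
  | ccbb
  | bbabcba

acb->ab; cac->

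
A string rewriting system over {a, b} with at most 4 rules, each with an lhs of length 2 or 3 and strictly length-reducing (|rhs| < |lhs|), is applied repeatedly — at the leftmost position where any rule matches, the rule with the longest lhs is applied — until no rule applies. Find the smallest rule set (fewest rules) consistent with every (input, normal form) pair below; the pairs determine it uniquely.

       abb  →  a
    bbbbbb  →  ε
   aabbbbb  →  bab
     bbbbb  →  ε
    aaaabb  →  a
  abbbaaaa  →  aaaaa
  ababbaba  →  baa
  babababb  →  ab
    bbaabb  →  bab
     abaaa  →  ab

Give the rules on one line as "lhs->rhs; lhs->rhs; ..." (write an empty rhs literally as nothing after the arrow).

  | abb => a
  | bbbbbb => bbb => ε
  | aabbbbb => babbbb => bab
  | bbbbb => bb => ε

aab->ba; aba->ab; bb->; bbb->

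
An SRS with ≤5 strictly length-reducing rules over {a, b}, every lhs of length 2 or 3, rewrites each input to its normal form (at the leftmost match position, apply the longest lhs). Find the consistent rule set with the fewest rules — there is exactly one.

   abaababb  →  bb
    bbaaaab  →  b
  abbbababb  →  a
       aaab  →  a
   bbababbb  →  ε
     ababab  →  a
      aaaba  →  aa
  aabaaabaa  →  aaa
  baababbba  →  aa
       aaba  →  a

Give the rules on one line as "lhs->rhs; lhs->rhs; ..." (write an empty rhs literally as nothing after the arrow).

aab->b; ab->a; ba->a; bbb->

  | abaababb => aaababb => ababb => aabb => bb
  | bbaaaab => baaaab => aaaab => aab => b
  | abbbababb => abbababb => abababb => aababb => babb => abb => ab => a
  | aaab => ab => a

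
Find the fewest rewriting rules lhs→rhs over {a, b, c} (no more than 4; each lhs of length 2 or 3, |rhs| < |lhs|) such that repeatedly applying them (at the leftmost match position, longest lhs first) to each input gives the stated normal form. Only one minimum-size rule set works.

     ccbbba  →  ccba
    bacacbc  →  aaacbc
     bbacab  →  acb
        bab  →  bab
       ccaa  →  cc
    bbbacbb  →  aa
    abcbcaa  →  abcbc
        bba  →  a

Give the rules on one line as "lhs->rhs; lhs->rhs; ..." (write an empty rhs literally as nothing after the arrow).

bac->aa; bb->; ca->c

  | ccbbba => ccba
  | bacacbc => aaacbc
  | bbacab => acab => acb
  | bab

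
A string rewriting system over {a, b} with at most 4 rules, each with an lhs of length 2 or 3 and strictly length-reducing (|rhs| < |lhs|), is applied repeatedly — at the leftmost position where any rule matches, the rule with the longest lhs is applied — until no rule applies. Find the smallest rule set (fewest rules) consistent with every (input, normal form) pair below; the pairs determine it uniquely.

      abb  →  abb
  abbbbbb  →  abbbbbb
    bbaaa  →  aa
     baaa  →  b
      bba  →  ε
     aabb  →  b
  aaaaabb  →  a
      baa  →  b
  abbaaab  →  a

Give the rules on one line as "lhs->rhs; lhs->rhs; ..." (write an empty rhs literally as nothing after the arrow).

  | abb
  | abbbbbb
  | bbaaa => aa
  | baaa => baa => ba => b

aab->; ba->b; bba->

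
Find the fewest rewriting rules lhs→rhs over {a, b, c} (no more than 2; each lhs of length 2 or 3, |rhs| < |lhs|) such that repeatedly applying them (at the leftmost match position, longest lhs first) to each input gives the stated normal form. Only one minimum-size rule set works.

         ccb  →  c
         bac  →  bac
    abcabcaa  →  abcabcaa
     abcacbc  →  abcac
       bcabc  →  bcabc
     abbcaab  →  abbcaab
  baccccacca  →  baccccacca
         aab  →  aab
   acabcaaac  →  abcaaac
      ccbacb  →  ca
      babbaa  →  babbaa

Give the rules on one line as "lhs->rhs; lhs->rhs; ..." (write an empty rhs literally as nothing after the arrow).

aca->a; cb->

  | ccb => c
  | bac
  | abcabcaa
  | abcacbc => abcac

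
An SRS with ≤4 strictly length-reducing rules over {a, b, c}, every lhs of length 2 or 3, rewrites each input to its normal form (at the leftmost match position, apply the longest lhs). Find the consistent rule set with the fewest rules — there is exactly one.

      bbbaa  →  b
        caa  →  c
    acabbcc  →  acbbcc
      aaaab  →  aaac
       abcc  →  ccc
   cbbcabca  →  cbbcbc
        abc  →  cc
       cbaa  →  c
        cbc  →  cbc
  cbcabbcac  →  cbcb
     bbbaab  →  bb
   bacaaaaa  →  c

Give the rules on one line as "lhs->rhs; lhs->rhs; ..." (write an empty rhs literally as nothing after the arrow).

  | bbbaa => bba => b
  | caa => ca => c
  | acabbcc => acbbcc
  | aaaab => aaac

ab->c; ba->; ca->c; cac->a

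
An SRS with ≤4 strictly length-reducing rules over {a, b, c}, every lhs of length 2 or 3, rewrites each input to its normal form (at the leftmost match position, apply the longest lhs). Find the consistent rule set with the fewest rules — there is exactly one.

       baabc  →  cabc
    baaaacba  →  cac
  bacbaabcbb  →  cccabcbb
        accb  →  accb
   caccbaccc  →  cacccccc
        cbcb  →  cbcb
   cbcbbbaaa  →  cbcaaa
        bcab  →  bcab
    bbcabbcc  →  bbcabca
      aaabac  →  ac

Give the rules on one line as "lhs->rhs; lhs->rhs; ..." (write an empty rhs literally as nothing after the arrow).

aac->; ba->c; bbb->; bcc->ca

  | baabc => cabc
  | baaaacba => caaacba => caba => cac
  | bacbaabcbb => ccbaabcbb => cccabcbb
  | accb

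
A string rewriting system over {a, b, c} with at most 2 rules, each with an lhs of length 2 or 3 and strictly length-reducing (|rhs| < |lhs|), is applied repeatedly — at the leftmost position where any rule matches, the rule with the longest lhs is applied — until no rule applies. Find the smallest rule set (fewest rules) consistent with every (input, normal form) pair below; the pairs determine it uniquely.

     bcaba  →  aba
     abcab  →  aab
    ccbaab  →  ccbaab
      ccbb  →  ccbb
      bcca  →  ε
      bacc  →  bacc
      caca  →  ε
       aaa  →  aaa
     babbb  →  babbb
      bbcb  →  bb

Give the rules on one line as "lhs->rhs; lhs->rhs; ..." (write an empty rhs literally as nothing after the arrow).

  | bcaba => aba
  | abcab => aab
  | ccbaab
  | ccbb

bc->; ca->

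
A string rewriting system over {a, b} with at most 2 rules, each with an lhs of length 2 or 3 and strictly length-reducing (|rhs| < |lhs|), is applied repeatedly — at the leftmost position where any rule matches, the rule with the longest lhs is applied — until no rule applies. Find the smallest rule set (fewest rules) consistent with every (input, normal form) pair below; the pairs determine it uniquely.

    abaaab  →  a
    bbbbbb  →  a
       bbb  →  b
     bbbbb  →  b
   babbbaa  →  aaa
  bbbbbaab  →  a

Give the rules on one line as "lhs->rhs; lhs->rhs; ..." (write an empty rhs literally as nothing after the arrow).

  | abaaab => baaab => baab => bab => bb => a
  | bbbbbb => abbbb => bbbb => abb => bb => a
  | bbb => ab => b
  | bbbbb => abbb => bbb => ab => b

ab->b; bb->a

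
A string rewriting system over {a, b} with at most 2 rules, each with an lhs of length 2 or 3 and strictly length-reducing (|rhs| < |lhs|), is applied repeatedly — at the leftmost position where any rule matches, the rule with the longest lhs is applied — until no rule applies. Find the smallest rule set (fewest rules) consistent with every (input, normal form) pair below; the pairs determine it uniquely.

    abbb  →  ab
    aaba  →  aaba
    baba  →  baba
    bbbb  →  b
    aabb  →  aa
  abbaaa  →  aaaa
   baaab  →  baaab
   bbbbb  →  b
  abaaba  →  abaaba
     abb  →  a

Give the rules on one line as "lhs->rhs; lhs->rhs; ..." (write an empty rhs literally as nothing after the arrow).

  | abbb => ab
  | aaba
  | baba
  | bbbb => bbb => bb => b

abb->a; bb->b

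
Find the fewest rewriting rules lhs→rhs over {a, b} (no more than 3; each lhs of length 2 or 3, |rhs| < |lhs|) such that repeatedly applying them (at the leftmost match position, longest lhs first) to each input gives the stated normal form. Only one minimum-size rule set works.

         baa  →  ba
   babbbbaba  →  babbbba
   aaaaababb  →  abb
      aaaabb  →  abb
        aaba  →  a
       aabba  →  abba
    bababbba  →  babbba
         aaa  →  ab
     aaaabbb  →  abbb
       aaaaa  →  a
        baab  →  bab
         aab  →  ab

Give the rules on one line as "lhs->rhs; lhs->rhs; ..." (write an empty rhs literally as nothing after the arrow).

  | baa => ba
  | babbbbaba => babbbba
  | aaaaababb => abaababb => aababb => ababb => abb
  | aaaabb => ababb => abb

aa->a; aaa->ab; aba->a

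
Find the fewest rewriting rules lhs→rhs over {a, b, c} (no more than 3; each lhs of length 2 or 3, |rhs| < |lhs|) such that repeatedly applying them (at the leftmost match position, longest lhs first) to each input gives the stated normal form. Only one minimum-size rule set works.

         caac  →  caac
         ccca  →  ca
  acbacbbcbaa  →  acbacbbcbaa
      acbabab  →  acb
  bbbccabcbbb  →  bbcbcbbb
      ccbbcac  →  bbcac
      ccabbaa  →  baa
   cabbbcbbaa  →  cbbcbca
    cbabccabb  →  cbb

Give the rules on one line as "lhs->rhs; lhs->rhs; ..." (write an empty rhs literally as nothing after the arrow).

ab->; bba->bc; cc->

  | caac
  | ccca => ca
  | acbacbbcbaa
  | acbabab => acbab => acb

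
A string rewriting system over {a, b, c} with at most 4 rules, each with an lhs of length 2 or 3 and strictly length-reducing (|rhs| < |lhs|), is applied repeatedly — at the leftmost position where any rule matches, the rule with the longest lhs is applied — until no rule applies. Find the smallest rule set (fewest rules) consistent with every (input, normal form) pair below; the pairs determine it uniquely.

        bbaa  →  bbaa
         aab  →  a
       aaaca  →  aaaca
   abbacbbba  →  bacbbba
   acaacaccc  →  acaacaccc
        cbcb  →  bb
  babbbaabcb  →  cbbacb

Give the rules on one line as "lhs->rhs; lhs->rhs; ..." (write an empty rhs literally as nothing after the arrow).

  | bbaa
  | aab => a
  | aaaca
  | abbacbbba => bacbbba

ab->; bab->c; cbc->b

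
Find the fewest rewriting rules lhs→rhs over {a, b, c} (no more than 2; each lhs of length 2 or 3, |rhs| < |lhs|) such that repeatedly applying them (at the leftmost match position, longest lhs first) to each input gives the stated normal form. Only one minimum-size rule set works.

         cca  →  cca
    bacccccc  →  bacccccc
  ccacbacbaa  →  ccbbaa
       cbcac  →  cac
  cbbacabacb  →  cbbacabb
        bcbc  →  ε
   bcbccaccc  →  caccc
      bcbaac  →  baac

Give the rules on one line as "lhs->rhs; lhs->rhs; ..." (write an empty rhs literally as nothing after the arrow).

acb->b; bc->

  | cca
  | bacccccc
  | ccacbacbaa => ccbacbaa => ccbbaa
  | cbcac => cac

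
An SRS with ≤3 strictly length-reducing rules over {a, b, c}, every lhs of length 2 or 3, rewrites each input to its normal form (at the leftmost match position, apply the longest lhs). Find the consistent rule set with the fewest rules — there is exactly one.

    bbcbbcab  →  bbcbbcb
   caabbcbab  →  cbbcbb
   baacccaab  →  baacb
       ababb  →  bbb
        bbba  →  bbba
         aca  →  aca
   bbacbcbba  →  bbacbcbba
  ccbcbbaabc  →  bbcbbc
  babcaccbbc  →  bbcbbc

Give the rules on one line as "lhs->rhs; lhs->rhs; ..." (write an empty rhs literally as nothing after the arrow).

  | bbcbbcab => bbcbbcb
  | caabbcbab => cabbcbab => cbbcbab => cbbcbb
  | baacccaab => baacaab => baacab => baacb
  | ababb => babb => bbb

ab->b; acc->a; ccb->bc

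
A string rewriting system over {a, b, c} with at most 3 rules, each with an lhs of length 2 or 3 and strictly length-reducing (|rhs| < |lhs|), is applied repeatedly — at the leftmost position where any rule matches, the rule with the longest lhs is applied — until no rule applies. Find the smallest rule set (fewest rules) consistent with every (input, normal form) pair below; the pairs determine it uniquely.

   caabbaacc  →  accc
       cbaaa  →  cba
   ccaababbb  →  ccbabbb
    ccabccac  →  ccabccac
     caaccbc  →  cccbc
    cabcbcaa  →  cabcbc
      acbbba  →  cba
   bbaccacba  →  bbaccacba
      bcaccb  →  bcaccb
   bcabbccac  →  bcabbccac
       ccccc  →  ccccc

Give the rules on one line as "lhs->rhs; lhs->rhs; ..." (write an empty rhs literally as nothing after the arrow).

  | caabbaacc => cbbaacc => acaacc => accc
  | cbaaa => cba
  | ccaababbb => ccbabbb
  | ccabccac

aa->; cbb->ac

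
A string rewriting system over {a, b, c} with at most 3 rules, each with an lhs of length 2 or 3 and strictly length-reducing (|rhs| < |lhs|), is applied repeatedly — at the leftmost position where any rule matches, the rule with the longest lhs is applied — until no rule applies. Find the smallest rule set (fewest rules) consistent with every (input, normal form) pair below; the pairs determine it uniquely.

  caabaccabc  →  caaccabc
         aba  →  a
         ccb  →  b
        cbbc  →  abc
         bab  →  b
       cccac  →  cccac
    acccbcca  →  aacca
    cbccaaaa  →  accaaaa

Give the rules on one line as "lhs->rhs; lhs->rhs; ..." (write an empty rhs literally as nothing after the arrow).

ba->; cb->a; ccb->b

  | caabaccabc => caaccabc
  | aba => a
  | ccb => b
  | cbbc => abc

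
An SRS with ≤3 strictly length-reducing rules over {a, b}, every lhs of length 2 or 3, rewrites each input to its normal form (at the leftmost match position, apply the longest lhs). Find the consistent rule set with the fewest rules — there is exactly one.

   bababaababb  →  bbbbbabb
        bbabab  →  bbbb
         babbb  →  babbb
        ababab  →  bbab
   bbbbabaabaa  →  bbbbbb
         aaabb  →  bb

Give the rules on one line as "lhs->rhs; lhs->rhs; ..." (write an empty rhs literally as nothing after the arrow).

aa->b; aaa->; aba->aa

  | bababaababb => baabaababb => bbbaababb => bbbbbabb
  | bbabab => bbaab => bbbb
  | babbb
  | ababab => aabab => bbab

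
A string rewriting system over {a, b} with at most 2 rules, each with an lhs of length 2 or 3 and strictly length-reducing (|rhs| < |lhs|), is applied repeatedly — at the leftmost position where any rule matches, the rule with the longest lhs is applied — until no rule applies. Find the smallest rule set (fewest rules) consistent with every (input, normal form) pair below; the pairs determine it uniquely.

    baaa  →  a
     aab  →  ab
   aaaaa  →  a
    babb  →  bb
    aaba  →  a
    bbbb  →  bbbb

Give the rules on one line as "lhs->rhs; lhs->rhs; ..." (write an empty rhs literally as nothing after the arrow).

aa->a; ba->

  | baaa => aa => a
  | aab => ab
  | aaaaa => aaaa => aaa => aa => a
  | babb => bb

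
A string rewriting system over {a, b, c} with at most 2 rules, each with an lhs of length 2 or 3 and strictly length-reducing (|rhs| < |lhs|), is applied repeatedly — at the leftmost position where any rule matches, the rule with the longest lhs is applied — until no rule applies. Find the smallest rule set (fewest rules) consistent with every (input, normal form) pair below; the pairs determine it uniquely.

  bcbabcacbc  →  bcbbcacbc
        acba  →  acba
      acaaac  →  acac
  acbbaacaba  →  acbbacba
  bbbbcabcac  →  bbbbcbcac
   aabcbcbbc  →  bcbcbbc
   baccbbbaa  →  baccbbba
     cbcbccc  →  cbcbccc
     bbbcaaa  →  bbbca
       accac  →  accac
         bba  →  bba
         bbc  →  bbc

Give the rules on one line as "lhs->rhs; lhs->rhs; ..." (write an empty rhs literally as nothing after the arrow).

  | bcbabcacbc => bcbbcacbc
  | acba
  | acaaac => acaac => acac
  | acbbaacaba => acbbacaba => acbbacba

aa->a; ab->b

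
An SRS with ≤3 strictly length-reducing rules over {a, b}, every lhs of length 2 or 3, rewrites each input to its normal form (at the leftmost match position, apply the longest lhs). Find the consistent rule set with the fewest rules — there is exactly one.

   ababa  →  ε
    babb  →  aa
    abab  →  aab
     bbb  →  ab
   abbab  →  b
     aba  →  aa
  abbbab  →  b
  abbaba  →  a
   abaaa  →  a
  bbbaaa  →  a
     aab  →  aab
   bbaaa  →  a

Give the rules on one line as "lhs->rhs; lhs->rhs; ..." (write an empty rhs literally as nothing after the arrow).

  | ababa => aaba => aaa => ε
  | babb => abb => aa
  | abab => aab
  | bbb => ab

aaa->; ba->a; bb->a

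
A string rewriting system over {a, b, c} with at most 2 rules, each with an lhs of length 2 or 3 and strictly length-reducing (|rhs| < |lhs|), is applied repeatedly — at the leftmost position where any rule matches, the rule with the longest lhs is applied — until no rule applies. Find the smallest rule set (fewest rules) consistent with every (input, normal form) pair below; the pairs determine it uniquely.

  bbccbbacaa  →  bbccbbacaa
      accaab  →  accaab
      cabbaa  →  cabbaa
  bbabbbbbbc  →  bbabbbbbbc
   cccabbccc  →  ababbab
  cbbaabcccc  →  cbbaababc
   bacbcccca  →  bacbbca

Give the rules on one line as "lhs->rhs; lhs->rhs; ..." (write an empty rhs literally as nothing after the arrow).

cba->cb; ccc->ab

  | bbccbbacaa
  | accaab
  | cabbaa
  | bbabbbbbbc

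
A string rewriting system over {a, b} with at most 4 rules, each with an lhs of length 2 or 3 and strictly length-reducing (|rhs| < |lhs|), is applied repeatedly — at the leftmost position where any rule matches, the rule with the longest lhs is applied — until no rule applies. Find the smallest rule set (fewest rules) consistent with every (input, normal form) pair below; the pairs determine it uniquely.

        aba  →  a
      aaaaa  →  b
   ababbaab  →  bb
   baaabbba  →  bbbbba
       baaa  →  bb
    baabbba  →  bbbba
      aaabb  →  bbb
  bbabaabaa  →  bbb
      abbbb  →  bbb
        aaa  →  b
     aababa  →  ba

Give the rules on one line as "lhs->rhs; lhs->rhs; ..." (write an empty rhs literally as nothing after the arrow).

  | aba => a
  | aaaaa => baa => b
  | ababbaab => abbaab => baab => bb
  | baaabbba => bbbbba

aa->; aaa->b; ab->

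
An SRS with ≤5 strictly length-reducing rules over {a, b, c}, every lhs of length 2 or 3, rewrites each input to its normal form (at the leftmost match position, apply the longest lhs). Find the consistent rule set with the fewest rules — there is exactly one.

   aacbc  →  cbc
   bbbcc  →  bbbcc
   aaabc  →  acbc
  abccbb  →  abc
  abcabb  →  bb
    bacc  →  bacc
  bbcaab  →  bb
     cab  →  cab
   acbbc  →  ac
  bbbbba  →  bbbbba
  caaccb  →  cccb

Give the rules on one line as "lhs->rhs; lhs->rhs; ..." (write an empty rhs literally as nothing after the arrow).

aa->; aaa->ac; bca->a; cbb->

  | aacbc => cbc
  | bbbcc
  | aaabc => acbc
  | abccbb => abc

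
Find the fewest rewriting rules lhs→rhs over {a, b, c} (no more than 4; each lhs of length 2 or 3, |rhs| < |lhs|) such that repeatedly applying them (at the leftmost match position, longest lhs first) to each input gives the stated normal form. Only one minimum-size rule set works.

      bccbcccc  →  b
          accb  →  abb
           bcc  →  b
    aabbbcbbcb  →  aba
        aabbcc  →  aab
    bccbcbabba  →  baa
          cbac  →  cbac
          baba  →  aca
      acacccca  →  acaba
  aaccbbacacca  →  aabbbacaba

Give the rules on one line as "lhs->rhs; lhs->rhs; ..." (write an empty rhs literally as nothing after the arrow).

  | bccbcccc => ccbcccc => bbcccc => bcccc => cccc => bcc => cc => b
  | accb => abb
  | bcc => cc => b
  | aabbbcbbcb => aabbcbbcb => aabcbbcb => aacbbcb => acabcb => acacb => acca => aba

acb->ca; bab->ac; bc->c; cc->b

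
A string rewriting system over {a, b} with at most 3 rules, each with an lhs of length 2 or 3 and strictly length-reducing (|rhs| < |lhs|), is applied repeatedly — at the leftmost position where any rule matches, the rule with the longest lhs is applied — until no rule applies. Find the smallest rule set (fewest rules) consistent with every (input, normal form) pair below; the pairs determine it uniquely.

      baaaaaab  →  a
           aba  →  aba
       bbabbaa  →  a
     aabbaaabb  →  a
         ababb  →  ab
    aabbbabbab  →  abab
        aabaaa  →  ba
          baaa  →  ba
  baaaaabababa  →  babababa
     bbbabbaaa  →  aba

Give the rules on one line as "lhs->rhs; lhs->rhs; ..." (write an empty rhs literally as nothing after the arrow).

aa->; bb->a

  | baaaaaab => baaaab => baab => bb => a
  | aba
  | bbabbaa => aabbaa => bbaa => aaa => a
  | aabbaaabb => bbaaabb => aaaabb => aabb => bb => a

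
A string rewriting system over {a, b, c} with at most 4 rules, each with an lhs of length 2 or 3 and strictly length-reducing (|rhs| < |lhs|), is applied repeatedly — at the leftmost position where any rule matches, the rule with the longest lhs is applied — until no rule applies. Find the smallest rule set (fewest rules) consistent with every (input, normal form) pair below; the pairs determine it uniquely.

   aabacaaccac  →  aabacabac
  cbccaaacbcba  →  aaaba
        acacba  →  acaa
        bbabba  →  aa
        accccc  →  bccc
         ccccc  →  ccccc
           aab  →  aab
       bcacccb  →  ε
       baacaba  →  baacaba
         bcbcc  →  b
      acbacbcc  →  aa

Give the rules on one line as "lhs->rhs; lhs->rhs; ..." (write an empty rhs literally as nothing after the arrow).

  | aabacaaccac => aabacabac
  | cbccaaacbcba => cbcaaacbcba => cbaaacbcba => aaacbcba => aaacbba => aaaba
  | acacba => acaa
  | bbabba => abba => aa

acc->b; bb->; cb->; cbc->cb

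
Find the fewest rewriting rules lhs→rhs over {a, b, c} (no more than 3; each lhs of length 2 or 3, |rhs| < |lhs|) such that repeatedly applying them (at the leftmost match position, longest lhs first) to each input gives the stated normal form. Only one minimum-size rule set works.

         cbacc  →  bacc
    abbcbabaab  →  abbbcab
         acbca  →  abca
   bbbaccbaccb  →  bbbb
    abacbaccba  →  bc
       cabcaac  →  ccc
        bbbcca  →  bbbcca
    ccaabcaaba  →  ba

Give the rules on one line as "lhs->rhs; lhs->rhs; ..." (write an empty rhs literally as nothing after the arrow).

aba->c; caa->a; cb->b

  | cbacc => bacc
  | abbcbabaab => abbbabaab => abbbcab
  | acbca => abca
  | bbbaccbaccb => bbbacbaccb => bbbabaccb => bbbcccb => bbbccb => bbbcb => bbbb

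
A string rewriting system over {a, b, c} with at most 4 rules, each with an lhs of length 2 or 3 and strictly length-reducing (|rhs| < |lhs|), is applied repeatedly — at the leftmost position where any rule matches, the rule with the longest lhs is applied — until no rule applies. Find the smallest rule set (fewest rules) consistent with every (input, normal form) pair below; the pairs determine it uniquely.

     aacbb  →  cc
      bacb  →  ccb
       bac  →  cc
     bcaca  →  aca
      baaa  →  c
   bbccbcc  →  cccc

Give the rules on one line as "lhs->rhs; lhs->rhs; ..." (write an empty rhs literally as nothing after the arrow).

aa->; ba->c; bb->c; bc->

  | aacbb => cbb => cc
  | bacb => ccb
  | bac => cc
  | bcaca => aca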